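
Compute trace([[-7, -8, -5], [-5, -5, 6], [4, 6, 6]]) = diagonal: (-7) + (-5) + 6
= -6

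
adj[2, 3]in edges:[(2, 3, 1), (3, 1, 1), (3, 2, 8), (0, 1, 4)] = 1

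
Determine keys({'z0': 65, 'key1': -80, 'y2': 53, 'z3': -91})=['z0', 'key1', 'y2', 'z3']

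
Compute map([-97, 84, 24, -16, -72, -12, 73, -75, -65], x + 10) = [-87, 94, 34, -6, -62, -2, 83, -65, -55]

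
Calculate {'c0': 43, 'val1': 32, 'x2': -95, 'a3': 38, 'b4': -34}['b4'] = -34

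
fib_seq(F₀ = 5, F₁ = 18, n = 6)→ F_2 = F_1 + F_0 = 23
F_3 = F_2 + F_1 = 41
F_4 = F_3 + F_2 = 64
...
= [5, 18, 23, 41, 64, 105]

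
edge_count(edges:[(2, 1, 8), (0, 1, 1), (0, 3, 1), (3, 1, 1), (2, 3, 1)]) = 5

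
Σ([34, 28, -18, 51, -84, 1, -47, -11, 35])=34 + 28 + (-18) + 51 + (-84) + 1 + (-47) + (-11) + 35
= -11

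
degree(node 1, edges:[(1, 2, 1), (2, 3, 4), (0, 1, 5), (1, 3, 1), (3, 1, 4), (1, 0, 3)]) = incident: (1,2), (0,1), (1,3), (3,1), (1,0)
= 5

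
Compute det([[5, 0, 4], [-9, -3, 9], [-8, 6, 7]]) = -687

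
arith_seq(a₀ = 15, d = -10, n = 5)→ a_0 = 15 + 0*-10 = 15
a_1 = 15 + 1*-10 = 5
a_2 = 15 + 2*-10 = -5
...
= [15, 5, -5, -15, -25]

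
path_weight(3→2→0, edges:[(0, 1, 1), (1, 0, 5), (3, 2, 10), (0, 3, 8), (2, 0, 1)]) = w(3→2)=10 + w(2→0)=1
= 11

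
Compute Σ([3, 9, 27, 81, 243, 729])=3 + 9 + 27 + 81 + 243 + 729
= 1092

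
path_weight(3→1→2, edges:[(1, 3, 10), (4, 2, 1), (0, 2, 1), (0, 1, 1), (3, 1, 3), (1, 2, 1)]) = 4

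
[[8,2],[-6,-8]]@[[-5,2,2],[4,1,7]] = [[-32, 18, 30], [-2, -20, -68]]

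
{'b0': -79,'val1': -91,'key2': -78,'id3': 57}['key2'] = -78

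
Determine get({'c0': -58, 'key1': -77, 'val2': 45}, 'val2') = 45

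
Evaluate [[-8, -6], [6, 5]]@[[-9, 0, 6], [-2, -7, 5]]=[[84, 42, -78], [-64, -35, 61]]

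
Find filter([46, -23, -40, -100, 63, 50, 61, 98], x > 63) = [98]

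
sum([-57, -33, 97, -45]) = (-57) + (-33) + 97 + (-45)
= -38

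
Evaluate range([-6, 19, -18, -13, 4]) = 37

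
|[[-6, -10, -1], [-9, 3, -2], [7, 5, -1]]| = (1)*(-6)*det([[3, -2], [5, -1]]) + (-1)*(-10)*det([[-9, -2], [7, -1]]) + (1)*(-1)*det([[-9, 3], [7, 5]])
= -42 + 230 + 66
= 254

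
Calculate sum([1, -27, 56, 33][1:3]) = 29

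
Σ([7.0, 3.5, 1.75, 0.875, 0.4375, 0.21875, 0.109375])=13.890625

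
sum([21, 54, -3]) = 21 + 54 + (-3)
= 72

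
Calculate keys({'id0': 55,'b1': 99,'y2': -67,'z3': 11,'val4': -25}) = ['id0', 'b1', 'y2', 'z3', 'val4']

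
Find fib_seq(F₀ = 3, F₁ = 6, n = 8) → F_2 = F_1 + F_0 = 9
F_3 = F_2 + F_1 = 15
F_4 = F_3 + F_2 = 24
...
= [3, 6, 9, 15, 24, 39, 63, 102]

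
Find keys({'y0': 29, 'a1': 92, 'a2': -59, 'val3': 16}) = ['y0', 'a1', 'a2', 'val3']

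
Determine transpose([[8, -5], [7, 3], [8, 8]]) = [[8, 7, 8], [-5, 3, 8]]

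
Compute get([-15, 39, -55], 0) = -15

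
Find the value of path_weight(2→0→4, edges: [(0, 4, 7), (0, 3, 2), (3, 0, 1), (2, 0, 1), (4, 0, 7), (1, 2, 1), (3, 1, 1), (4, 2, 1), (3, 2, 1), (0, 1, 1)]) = 8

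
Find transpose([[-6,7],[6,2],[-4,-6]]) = [[-6, 6, -4], [7, 2, -6]]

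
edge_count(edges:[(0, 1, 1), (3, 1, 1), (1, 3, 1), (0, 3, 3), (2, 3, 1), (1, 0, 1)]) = 6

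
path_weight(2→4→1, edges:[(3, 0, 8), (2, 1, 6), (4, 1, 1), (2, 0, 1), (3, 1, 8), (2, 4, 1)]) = w(2→4)=1 + w(4→1)=1
= 2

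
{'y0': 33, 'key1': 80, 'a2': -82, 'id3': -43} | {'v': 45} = {'y0': 33, 'key1': 80, 'a2': -82, 'id3': -43, 'v': 45}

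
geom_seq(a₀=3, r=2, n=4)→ [3, 6, 12, 24]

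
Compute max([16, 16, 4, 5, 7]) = 16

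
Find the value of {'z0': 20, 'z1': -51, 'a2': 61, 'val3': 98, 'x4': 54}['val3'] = 98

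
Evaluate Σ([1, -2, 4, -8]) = -5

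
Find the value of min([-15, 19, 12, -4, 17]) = -15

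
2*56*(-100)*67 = -750400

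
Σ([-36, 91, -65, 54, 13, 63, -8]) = (-36) + 91 + (-65) + 54 + 13 + 63 + (-8)
= 112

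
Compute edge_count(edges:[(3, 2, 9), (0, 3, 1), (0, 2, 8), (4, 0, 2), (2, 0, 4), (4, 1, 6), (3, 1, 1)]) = 7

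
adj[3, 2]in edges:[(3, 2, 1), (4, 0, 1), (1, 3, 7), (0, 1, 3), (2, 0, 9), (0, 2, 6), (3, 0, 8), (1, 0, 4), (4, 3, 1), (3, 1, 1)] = 1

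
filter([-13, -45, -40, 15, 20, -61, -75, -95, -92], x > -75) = keep x where x > -75: -13✓, -45✓, -40✓, 15✓, 20✓, -61✓, -75✗, -95✗, -92✗
= [-13, -45, -40, 15, 20, -61]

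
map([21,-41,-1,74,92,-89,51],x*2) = [42, -82, -2, 148, 184, -178, 102]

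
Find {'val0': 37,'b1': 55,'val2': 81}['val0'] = 37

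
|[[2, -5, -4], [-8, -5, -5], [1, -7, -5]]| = (1)*(2)*det([[-5, -5], [-7, -5]]) + (-1)*(-5)*det([[-8, -5], [1, -5]]) + (1)*(-4)*det([[-8, -5], [1, -7]])
= -20 + 225 + -244
= -39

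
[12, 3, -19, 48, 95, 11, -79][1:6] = [3, -19, 48, 95, 11]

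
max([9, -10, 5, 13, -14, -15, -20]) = 13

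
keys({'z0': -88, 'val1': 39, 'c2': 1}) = ['z0', 'val1', 'c2']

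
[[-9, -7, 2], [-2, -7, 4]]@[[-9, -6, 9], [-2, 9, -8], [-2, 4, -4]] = [[91, -1, -33], [24, -35, 22]]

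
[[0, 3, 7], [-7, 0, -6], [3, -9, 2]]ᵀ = [[0, -7, 3], [3, 0, -9], [7, -6, 2]]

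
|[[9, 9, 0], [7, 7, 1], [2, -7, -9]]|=81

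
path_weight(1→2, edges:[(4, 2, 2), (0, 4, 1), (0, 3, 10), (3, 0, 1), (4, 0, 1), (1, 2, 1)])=1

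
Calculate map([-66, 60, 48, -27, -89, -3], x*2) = [-132, 120, 96, -54, -178, -6]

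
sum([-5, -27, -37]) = -69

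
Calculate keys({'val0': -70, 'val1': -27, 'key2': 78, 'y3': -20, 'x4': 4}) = ['val0', 'val1', 'key2', 'y3', 'x4']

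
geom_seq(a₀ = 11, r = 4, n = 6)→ a_0 = 11*4^0 = 11
a_1 = 11*4^1 = 44
a_2 = 11*4^2 = 176
...
= [11, 44, 176, 704, 2816, 11264]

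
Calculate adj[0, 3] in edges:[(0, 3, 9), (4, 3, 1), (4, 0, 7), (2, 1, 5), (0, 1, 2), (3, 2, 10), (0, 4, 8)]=9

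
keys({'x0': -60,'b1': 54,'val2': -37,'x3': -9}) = ['x0', 'b1', 'val2', 'x3']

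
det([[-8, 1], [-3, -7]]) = 59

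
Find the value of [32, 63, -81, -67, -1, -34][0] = 32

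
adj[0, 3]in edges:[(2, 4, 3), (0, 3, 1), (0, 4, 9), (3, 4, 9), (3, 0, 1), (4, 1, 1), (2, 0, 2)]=1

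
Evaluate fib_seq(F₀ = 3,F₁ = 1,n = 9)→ F_2 = F_1 + F_0 = 4
F_3 = F_2 + F_1 = 5
F_4 = F_3 + F_2 = 9
...
= [3, 1, 4, 5, 9, 14, 23, 37, 60]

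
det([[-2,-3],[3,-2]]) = 13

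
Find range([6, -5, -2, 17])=22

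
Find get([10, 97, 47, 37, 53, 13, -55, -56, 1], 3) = 37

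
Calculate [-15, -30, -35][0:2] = [-15, -30]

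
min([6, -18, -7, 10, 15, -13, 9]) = -18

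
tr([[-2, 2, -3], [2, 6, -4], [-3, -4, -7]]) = diagonal: (-2) + 6 + (-7)
= -3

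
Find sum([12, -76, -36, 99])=-1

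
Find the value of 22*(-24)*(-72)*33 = 1254528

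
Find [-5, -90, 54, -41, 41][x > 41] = keep x where x > 41: -5✗, -90✗, 54✓, -41✗, 41✗
= [54]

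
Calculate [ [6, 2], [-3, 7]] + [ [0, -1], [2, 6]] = [[6, 1], [-1, 13]]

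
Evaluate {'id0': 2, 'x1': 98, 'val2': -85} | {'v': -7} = {'id0': 2, 'x1': 98, 'val2': -85, 'v': -7}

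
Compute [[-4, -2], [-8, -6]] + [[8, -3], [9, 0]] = [[4, -5], [1, -6]]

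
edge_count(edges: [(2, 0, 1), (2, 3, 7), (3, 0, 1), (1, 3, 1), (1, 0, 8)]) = 5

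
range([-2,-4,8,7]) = 12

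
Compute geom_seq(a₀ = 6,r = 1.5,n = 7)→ [6.0, 9.0, 13.5, 20.25, 30.375, 45.5625, 68.34375]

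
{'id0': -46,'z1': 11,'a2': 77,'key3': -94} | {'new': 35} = {'id0': -46, 'z1': 11, 'a2': 77, 'key3': -94, 'new': 35}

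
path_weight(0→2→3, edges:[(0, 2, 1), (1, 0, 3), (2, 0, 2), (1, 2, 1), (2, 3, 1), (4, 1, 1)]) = w(0→2)=1 + w(2→3)=1
= 2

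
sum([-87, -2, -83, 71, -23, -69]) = -193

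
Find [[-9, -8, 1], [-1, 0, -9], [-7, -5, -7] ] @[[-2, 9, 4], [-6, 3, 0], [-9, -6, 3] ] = [[57, -111, -33], [83, 45, -31], [107, -36, -49]]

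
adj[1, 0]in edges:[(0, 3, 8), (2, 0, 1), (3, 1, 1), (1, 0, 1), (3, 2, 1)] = 1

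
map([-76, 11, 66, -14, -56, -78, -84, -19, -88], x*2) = [-152, 22, 132, -28, -112, -156, -168, -38, -176]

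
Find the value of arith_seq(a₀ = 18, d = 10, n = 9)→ a_0 = 18 + 0*10 = 18
a_1 = 18 + 1*10 = 28
a_2 = 18 + 2*10 = 38
...
= [18, 28, 38, 48, 58, 68, 78, 88, 98]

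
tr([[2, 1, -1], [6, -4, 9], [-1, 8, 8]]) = 6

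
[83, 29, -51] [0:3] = [83, 29, -51]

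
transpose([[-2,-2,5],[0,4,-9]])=[[-2, 0], [-2, 4], [5, -9]]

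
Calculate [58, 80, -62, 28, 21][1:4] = [80, -62, 28]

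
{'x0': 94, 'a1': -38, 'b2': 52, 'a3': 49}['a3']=49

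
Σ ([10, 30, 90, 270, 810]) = 10 + 30 + 90 + 270 + 810
= 1210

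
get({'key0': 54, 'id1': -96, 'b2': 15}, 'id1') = -96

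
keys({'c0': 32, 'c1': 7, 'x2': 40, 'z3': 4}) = ['c0', 'c1', 'x2', 'z3']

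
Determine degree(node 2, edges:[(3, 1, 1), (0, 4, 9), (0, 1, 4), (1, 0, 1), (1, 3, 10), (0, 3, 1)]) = 0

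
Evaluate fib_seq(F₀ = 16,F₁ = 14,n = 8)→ F_2 = F_1 + F_0 = 30
F_3 = F_2 + F_1 = 44
F_4 = F_3 + F_2 = 74
...
= [16, 14, 30, 44, 74, 118, 192, 310]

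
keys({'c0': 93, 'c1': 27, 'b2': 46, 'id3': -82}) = ['c0', 'c1', 'b2', 'id3']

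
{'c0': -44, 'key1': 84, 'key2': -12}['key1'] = 84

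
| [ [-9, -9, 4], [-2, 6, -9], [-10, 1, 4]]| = (1)*(-9)*det([[6, -9], [1, 4]]) + (-1)*(-9)*det([[-2, -9], [-10, 4]]) + (1)*(4)*det([[-2, 6], [-10, 1]])
= -297 + -882 + 232
= -947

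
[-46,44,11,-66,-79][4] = -79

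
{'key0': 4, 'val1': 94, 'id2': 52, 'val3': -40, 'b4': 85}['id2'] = 52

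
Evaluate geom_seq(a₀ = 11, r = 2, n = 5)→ a_0 = 11*2^0 = 11
a_1 = 11*2^1 = 22
a_2 = 11*2^2 = 44
...
= [11, 22, 44, 88, 176]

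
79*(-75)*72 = -426600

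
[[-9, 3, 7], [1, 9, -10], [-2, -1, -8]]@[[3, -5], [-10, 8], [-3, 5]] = C[0][0] = (-9)*(3) + (3)*(-10) + (7)*(-3) = -78
C[0][1] = (-9)*(-5) + (3)*(8) + (7)*(5) = 104
C[1][0] = (1)*(3) + (9)*(-10) + (-10)*(-3) = -57
C[1][1] = (1)*(-5) + (9)*(8) + (-10)*(5) = 17
C[2][0] = (-2)*(3) + (-1)*(-10) + (-8)*(-3) = 28
C[2][1] = (-2)*(-5) + (-1)*(8) + (-8)*(5) = -38
= [[-78, 104], [-57, 17], [28, -38]]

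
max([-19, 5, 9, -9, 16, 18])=18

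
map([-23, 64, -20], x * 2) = -23*2=-46, 64*2=128, -20*2=-40
= [-46, 128, -40]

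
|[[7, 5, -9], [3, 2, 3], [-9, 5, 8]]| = -545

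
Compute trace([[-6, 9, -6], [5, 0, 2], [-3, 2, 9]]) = 3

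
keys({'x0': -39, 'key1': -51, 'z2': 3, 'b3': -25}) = ['x0', 'key1', 'z2', 'b3']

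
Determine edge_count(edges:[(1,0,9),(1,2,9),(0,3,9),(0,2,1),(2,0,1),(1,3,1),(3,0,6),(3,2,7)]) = 8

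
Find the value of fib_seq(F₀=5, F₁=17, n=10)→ F_2 = F_1 + F_0 = 22
F_3 = F_2 + F_1 = 39
F_4 = F_3 + F_2 = 61
...
= [5, 17, 22, 39, 61, 100, 161, 261, 422, 683]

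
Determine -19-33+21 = -31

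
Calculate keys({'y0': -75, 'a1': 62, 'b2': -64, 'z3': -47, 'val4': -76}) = ['y0', 'a1', 'b2', 'z3', 'val4']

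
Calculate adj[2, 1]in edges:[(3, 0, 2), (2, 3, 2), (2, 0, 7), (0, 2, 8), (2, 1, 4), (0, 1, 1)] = 4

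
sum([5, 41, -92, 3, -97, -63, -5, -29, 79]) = -158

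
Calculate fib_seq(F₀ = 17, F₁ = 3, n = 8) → [17, 3, 20, 23, 43, 66, 109, 175]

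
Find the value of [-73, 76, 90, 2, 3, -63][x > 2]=keep x where x > 2: -73✗, 76✓, 90✓, 2✗, 3✓, -63✗
= [76, 90, 3]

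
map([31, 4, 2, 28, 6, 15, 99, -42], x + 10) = 31+10=41, 4+10=14, 2+10=12, 28+10=38, 6+10=16, 15+10=25, 99+10=109, -42+10=-32
= [41, 14, 12, 38, 16, 25, 109, -32]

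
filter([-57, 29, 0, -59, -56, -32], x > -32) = keep x where x > -32: -57✗, 29✓, 0✓, -59✗, -56✗, -32✗
= [29, 0]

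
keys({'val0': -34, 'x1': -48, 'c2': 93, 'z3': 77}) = ['val0', 'x1', 'c2', 'z3']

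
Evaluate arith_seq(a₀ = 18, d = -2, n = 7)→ a_0 = 18 + 0*-2 = 18
a_1 = 18 + 1*-2 = 16
a_2 = 18 + 2*-2 = 14
...
= [18, 16, 14, 12, 10, 8, 6]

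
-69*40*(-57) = 157320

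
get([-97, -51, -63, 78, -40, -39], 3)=78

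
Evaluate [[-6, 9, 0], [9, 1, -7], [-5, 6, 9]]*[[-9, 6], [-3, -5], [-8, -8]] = C[0][0] = (-6)*(-9) + (9)*(-3) + (0)*(-8) = 27
C[0][1] = (-6)*(6) + (9)*(-5) + (0)*(-8) = -81
C[1][0] = (9)*(-9) + (1)*(-3) + (-7)*(-8) = -28
C[1][1] = (9)*(6) + (1)*(-5) + (-7)*(-8) = 105
C[2][0] = (-5)*(-9) + (6)*(-3) + (9)*(-8) = -45
C[2][1] = (-5)*(6) + (6)*(-5) + (9)*(-8) = -132
= [[27, -81], [-28, 105], [-45, -132]]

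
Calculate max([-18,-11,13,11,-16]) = 13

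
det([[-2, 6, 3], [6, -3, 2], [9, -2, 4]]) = 25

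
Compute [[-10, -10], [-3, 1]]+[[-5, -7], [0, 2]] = [[-15, -17], [-3, 3]]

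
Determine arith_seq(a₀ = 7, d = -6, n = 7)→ a_0 = 7 + 0*-6 = 7
a_1 = 7 + 1*-6 = 1
a_2 = 7 + 2*-6 = -5
...
= [7, 1, -5, -11, -17, -23, -29]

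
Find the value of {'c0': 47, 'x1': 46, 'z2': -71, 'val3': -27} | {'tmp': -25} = {'c0': 47, 'x1': 46, 'z2': -71, 'val3': -27, 'tmp': -25}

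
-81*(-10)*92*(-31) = -2310120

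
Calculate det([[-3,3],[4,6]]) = -30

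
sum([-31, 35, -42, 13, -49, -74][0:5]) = slice → [-31, 35, -42, 13, -49]
(-31) + 35 + (-42) + 13 + (-49)
= -74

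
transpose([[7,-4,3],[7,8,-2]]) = [[7, 7], [-4, 8], [3, -2]]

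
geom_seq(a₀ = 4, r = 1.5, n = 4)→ [4.0, 6.0, 9.0, 13.5]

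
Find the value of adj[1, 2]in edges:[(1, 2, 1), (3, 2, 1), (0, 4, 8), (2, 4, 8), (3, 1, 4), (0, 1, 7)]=1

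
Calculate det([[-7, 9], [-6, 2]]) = 40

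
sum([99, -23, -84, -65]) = -73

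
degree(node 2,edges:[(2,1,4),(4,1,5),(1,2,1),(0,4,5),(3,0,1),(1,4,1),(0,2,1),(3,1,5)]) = 3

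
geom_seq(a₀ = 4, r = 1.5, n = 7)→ [4.0, 6.0, 9.0, 13.5, 20.25, 30.375, 45.5625]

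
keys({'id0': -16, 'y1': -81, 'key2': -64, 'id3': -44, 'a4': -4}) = ['id0', 'y1', 'key2', 'id3', 'a4']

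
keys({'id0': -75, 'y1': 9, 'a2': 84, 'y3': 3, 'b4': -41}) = ['id0', 'y1', 'a2', 'y3', 'b4']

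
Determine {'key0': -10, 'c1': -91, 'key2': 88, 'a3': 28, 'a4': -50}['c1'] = -91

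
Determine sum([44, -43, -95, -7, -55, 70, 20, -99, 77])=44 + (-43) + (-95) + (-7) + (-55) + 70 + 20 + (-99) + 77
= -88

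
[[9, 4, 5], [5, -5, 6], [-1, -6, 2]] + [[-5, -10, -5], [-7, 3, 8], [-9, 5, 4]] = [[4, -6, 0], [-2, -2, 14], [-10, -1, 6]]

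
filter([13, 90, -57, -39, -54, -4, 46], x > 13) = keep x where x > 13: 13✗, 90✓, -57✗, -39✗, -54✗, -4✗, 46✓
= [90, 46]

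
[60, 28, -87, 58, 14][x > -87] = keep x where x > -87: 60✓, 28✓, -87✗, 58✓, 14✓
= [60, 28, 58, 14]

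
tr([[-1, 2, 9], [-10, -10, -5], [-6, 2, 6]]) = -5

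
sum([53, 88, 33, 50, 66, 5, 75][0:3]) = 174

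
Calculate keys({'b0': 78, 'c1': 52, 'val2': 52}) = ['b0', 'c1', 'val2']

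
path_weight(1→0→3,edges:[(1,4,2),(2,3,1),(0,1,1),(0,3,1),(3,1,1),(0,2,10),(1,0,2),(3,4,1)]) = w(1→0)=2 + w(0→3)=1
= 3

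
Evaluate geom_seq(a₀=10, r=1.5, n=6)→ a_0 = 10*1.5^0 = 10.0
a_1 = 10*1.5^1 = 15.0
a_2 = 10*1.5^2 = 22.5
...
= [10.0, 15.0, 22.5, 33.75, 50.625, 75.9375]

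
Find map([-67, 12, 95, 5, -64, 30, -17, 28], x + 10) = [-57, 22, 105, 15, -54, 40, -7, 38]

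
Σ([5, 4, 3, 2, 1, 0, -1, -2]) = 12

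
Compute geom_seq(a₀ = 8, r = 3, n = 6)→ a_0 = 8*3^0 = 8
a_1 = 8*3^1 = 24
a_2 = 8*3^2 = 72
...
= [8, 24, 72, 216, 648, 1944]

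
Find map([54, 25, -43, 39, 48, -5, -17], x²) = [2916, 625, 1849, 1521, 2304, 25, 289]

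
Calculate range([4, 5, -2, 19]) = 21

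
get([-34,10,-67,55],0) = -34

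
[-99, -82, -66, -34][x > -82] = keep x where x > -82: -99✗, -82✗, -66✓, -34✓
= [-66, -34]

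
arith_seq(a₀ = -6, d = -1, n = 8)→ a_0 = -6 + 0*-1 = -6
a_1 = -6 + 1*-1 = -7
a_2 = -6 + 2*-1 = -8
...
= [-6, -7, -8, -9, -10, -11, -12, -13]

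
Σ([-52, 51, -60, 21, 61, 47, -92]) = (-52) + 51 + (-60) + 21 + 61 + 47 + (-92)
= -24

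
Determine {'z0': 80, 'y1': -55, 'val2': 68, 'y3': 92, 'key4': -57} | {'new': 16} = {'z0': 80, 'y1': -55, 'val2': 68, 'y3': 92, 'key4': -57, 'new': 16}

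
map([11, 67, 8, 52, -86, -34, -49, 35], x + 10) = 11+10=21, 67+10=77, 8+10=18, 52+10=62, -86+10=-76, -34+10=-24, -49+10=-39, 35+10=45
= [21, 77, 18, 62, -76, -24, -39, 45]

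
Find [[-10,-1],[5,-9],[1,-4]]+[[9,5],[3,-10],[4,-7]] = [[-1, 4], [8, -19], [5, -11]]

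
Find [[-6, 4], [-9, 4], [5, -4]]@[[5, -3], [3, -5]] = [[-18, -2], [-33, 7], [13, 5]]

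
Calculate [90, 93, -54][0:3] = [90, 93, -54]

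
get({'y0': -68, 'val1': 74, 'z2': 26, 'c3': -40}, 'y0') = -68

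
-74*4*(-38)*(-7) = -78736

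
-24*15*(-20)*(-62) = -446400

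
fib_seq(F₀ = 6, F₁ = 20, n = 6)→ F_2 = F_1 + F_0 = 26
F_3 = F_2 + F_1 = 46
F_4 = F_3 + F_2 = 72
...
= [6, 20, 26, 46, 72, 118]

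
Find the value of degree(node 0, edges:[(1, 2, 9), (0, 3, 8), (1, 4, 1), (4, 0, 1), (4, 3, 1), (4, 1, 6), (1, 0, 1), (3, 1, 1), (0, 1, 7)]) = incident: (0,3), (4,0), (1,0), (0,1)
= 4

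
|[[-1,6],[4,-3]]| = (-1)*(-3) - (6)*(4)
= -21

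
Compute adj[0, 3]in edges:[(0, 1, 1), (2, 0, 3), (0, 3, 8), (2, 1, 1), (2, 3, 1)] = 8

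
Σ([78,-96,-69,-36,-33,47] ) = -109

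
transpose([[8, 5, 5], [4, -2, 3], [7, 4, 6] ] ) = [[8, 4, 7], [5, -2, 4], [5, 3, 6]]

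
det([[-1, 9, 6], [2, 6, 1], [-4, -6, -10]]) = (1)*(-1)*det([[6, 1], [-6, -10]]) + (-1)*(9)*det([[2, 1], [-4, -10]]) + (1)*(6)*det([[2, 6], [-4, -6]])
= 54 + 144 + 72
= 270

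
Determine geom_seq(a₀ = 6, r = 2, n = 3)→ [6, 12, 24]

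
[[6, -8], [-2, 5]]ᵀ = [[6, -2], [-8, 5]]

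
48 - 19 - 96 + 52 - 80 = -95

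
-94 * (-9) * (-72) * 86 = -5238432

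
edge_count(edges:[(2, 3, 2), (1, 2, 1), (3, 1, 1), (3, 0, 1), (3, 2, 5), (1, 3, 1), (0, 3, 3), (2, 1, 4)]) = 8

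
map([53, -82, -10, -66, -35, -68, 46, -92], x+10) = 53+10=63, -82+10=-72, -10+10=0, -66+10=-56, -35+10=-25, -68+10=-58, 46+10=56, -92+10=-82
= [63, -72, 0, -56, -25, -58, 56, -82]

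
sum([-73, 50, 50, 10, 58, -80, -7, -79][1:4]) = slice → [50, 50, 10]
50 + 50 + 10
= 110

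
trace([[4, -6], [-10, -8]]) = diagonal: 4 + (-8)
= -4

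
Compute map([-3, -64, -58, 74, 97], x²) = (-3)²=9, (-64)²=4096, (-58)²=3364, (74)²=5476, (97)²=9409
= [9, 4096, 3364, 5476, 9409]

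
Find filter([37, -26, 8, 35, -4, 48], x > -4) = keep x where x > -4: 37✓, -26✗, 8✓, 35✓, -4✗, 48✓
= [37, 8, 35, 48]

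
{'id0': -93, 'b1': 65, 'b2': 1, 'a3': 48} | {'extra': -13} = {'id0': -93, 'b1': 65, 'b2': 1, 'a3': 48, 'extra': -13}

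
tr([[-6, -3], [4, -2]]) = -8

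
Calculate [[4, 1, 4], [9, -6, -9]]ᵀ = [[4, 9], [1, -6], [4, -9]]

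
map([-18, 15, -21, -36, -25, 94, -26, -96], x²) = (-18)²=324, (15)²=225, (-21)²=441, (-36)²=1296, (-25)²=625, (94)²=8836, (-26)²=676, (-96)²=9216
= [324, 225, 441, 1296, 625, 8836, 676, 9216]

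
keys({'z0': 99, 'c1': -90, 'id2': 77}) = ['z0', 'c1', 'id2']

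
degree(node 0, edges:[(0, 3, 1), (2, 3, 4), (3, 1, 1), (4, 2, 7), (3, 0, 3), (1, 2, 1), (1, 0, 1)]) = incident: (0,3), (3,0), (1,0)
= 3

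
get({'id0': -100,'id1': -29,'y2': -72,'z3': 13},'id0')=-100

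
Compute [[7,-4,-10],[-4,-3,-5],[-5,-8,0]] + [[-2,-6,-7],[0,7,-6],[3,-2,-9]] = [[5, -10, -17], [-4, 4, -11], [-2, -10, -9]]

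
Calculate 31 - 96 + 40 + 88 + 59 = 122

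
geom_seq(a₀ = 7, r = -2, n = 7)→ a_0 = 7*(-2)^0 = 7
a_1 = 7*(-2)^1 = -14
a_2 = 7*(-2)^2 = 28
...
= [7, -14, 28, -56, 112, -224, 448]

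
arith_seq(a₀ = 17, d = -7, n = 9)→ [17, 10, 3, -4, -11, -18, -25, -32, -39]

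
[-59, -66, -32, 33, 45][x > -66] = keep x where x > -66: -59✓, -66✗, -32✓, 33✓, 45✓
= [-59, -32, 33, 45]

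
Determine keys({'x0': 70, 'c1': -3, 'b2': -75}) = ['x0', 'c1', 'b2']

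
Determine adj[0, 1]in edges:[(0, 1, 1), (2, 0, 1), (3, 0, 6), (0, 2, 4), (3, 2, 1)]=1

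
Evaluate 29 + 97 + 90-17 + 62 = 261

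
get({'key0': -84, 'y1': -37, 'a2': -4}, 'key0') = -84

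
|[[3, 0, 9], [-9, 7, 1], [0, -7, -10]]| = 378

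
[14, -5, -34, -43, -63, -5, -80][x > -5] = keep x where x > -5: 14✓, -5✗, -34✗, -43✗, -63✗, -5✗, -80✗
= [14]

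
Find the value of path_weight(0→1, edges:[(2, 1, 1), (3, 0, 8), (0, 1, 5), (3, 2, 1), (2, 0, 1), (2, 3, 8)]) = w(0→1)=5
= 5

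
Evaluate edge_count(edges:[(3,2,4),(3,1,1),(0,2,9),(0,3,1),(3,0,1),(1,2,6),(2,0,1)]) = 7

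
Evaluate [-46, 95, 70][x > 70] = [95]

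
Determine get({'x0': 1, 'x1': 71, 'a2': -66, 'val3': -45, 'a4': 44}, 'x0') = 1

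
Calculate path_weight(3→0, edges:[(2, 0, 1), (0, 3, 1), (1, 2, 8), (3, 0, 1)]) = w(3→0)=1
= 1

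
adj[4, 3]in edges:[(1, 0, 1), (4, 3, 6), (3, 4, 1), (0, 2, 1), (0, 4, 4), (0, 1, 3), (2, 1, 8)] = 6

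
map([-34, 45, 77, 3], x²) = [1156, 2025, 5929, 9]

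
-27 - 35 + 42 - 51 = -71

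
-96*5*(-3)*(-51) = -73440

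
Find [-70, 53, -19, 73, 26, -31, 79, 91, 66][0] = -70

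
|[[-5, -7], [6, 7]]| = 7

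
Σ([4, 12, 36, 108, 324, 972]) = 1456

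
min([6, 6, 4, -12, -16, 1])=-16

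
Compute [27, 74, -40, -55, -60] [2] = -40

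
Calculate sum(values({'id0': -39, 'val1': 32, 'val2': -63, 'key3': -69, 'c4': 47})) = (-39) + 32 + (-63) + (-69) + 47
= -92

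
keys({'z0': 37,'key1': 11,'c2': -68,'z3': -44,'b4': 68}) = ['z0', 'key1', 'c2', 'z3', 'b4']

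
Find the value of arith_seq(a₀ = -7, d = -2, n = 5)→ a_0 = -7 + 0*-2 = -7
a_1 = -7 + 1*-2 = -9
a_2 = -7 + 2*-2 = -11
...
= [-7, -9, -11, -13, -15]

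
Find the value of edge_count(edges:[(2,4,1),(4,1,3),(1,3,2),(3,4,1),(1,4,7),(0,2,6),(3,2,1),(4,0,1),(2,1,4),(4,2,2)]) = 10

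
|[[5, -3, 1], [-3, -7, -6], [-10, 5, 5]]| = (1)*(5)*det([[-7, -6], [5, 5]]) + (-1)*(-3)*det([[-3, -6], [-10, 5]]) + (1)*(1)*det([[-3, -7], [-10, 5]])
= -25 + -225 + -85
= -335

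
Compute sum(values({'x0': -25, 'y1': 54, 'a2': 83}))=(-25) + 54 + 83
= 112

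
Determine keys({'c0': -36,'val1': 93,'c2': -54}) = ['c0', 'val1', 'c2']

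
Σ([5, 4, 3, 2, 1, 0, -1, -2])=5 + 4 + 3 + 2 + 1 + 0 + (-1) + (-2)
= 12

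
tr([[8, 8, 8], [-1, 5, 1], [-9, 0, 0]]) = diagonal: 8 + 5 + 0
= 13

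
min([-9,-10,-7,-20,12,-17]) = -20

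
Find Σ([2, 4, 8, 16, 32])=62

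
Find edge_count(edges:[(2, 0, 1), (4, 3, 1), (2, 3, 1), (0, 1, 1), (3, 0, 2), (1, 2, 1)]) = 6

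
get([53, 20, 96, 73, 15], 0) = 53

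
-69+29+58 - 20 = -2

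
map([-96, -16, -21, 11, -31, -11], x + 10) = -96+10=-86, -16+10=-6, -21+10=-11, 11+10=21, -31+10=-21, -11+10=-1
= [-86, -6, -11, 21, -21, -1]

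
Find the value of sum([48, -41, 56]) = 48 + (-41) + 56
= 63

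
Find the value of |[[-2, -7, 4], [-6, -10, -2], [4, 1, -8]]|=364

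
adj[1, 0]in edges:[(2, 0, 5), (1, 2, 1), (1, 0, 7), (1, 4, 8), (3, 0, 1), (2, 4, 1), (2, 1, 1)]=7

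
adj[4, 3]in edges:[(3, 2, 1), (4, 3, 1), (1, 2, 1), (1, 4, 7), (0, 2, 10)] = 1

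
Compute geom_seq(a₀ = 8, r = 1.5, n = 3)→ a_0 = 8*1.5^0 = 8.0
a_1 = 8*1.5^1 = 12.0
a_2 = 8*1.5^2 = 18.0
= [8.0, 12.0, 18.0]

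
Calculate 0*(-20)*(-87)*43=0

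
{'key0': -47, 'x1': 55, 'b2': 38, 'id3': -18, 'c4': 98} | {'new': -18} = {'key0': -47, 'x1': 55, 'b2': 38, 'id3': -18, 'c4': 98, 'new': -18}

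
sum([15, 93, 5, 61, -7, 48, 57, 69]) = 341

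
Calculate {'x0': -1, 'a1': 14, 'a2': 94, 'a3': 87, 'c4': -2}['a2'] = 94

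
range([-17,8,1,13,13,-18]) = 31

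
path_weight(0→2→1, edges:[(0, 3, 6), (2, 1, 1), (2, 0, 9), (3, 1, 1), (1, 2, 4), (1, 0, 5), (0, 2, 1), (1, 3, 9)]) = 2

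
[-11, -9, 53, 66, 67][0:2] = [-11, -9]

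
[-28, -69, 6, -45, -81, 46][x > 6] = [46]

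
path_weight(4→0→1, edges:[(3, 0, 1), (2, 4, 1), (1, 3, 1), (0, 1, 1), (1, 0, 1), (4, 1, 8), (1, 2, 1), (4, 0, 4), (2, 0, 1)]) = 5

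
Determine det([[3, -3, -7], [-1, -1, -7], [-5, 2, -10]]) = 46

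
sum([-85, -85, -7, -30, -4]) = -211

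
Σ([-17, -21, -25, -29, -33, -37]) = -162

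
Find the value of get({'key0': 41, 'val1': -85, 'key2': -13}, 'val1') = -85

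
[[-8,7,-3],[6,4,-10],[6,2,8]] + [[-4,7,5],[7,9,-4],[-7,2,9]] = [[-12, 14, 2], [13, 13, -14], [-1, 4, 17]]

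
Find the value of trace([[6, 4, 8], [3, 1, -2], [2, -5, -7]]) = 0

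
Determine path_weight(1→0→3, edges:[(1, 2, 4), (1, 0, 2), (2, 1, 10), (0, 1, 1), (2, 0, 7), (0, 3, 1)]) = 3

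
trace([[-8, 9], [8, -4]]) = -12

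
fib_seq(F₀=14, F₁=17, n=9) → [14, 17, 31, 48, 79, 127, 206, 333, 539]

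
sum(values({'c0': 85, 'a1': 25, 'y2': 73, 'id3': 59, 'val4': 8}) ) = 250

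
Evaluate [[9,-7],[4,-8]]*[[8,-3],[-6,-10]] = [[114, 43], [80, 68]]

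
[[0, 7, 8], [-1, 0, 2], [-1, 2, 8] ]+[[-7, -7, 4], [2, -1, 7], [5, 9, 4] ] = [[-7, 0, 12], [1, -1, 9], [4, 11, 12]]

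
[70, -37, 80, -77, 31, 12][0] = 70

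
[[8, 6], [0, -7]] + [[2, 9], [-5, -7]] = [[10, 15], [-5, -14]]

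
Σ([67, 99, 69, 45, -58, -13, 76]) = 67 + 99 + 69 + 45 + (-58) + (-13) + 76
= 285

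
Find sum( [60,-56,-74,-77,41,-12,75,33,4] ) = -6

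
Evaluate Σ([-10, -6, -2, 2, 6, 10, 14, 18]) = (-10) + (-6) + (-2) + 2 + 6 + 10 + 14 + 18
= 32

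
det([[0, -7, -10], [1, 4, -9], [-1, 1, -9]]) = (1)*(0)*det([[4, -9], [1, -9]]) + (-1)*(-7)*det([[1, -9], [-1, -9]]) + (1)*(-10)*det([[1, 4], [-1, 1]])
= 0 + -126 + -50
= -176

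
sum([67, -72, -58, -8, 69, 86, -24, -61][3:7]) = slice → [-8, 69, 86, -24]
(-8) + 69 + 86 + (-24)
= 123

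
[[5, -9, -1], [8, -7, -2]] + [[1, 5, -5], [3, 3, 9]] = [[6, -4, -6], [11, -4, 7]]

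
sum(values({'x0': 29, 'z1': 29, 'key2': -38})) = 29 + 29 + (-38)
= 20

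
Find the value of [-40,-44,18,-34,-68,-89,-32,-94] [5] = -89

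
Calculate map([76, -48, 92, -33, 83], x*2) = [152, -96, 184, -66, 166]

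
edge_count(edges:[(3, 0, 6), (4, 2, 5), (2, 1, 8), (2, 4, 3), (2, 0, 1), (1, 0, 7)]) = 6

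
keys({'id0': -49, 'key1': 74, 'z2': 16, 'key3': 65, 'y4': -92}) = ['id0', 'key1', 'z2', 'key3', 'y4']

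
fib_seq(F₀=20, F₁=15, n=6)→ [20, 15, 35, 50, 85, 135]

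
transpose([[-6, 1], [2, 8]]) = [[-6, 2], [1, 8]]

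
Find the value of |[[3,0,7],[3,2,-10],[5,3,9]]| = 137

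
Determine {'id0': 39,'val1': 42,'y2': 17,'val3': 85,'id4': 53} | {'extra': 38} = {'id0': 39, 'val1': 42, 'y2': 17, 'val3': 85, 'id4': 53, 'extra': 38}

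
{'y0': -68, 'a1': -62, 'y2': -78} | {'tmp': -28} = {'y0': -68, 'a1': -62, 'y2': -78, 'tmp': -28}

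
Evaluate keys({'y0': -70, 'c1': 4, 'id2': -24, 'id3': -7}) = ['y0', 'c1', 'id2', 'id3']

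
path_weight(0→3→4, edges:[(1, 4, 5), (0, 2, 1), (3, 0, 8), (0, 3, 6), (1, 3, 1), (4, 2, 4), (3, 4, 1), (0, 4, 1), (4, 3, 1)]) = 7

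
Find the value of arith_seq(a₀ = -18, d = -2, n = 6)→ [-18, -20, -22, -24, -26, -28]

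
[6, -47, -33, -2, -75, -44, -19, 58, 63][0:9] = [6, -47, -33, -2, -75, -44, -19, 58, 63]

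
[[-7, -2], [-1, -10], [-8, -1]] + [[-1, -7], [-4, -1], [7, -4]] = [[-8, -9], [-5, -11], [-1, -5]]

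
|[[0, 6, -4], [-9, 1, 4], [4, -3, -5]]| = -266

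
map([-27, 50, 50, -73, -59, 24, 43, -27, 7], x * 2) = [-54, 100, 100, -146, -118, 48, 86, -54, 14]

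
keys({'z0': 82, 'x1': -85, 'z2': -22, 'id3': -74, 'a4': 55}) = ['z0', 'x1', 'z2', 'id3', 'a4']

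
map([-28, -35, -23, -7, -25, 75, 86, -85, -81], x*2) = [-56, -70, -46, -14, -50, 150, 172, -170, -162]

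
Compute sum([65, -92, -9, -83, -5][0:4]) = slice → [65, -92, -9, -83]
65 + (-92) + (-9) + (-83)
= -119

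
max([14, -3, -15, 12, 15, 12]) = 15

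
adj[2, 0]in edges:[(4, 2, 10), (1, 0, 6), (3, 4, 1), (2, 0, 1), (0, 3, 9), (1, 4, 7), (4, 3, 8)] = 1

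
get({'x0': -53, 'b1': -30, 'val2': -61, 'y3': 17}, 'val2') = -61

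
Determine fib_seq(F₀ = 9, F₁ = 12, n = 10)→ F_2 = F_1 + F_0 = 21
F_3 = F_2 + F_1 = 33
F_4 = F_3 + F_2 = 54
...
= [9, 12, 21, 33, 54, 87, 141, 228, 369, 597]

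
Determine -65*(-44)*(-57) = -163020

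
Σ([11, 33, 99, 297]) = 440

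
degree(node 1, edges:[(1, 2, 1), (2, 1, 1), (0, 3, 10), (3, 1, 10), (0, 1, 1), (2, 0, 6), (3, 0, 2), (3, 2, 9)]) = incident: (1,2), (2,1), (3,1), (0,1)
= 4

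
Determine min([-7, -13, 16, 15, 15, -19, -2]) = -19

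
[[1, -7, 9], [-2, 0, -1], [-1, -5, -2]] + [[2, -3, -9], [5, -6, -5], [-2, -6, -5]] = [[3, -10, 0], [3, -6, -6], [-3, -11, -7]]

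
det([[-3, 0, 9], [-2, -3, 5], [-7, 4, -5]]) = (1)*(-3)*det([[-3, 5], [4, -5]]) + (-1)*(0)*det([[-2, 5], [-7, -5]]) + (1)*(9)*det([[-2, -3], [-7, 4]])
= 15 + 0 + -261
= -246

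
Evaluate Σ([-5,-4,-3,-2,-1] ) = -15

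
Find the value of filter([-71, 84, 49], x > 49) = [84]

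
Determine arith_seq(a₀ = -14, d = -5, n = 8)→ a_0 = -14 + 0*-5 = -14
a_1 = -14 + 1*-5 = -19
a_2 = -14 + 2*-5 = -24
...
= [-14, -19, -24, -29, -34, -39, -44, -49]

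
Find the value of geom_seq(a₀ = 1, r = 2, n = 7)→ [1, 2, 4, 8, 16, 32, 64]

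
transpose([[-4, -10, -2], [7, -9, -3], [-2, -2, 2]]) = [[-4, 7, -2], [-10, -9, -2], [-2, -3, 2]]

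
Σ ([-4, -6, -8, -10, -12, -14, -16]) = (-4) + (-6) + (-8) + (-10) + (-12) + (-14) + (-16)
= -70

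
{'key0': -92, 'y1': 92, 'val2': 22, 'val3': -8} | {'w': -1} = {'key0': -92, 'y1': 92, 'val2': 22, 'val3': -8, 'w': -1}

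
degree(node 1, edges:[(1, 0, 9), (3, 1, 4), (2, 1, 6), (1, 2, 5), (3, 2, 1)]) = incident: (1,0), (3,1), (2,1), (1,2)
= 4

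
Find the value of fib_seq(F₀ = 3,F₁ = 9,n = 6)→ [3, 9, 12, 21, 33, 54]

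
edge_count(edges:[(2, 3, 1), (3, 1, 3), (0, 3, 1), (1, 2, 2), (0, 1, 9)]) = 5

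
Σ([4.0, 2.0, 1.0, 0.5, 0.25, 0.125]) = 4.0 + 2.0 + 1.0 + 0.5 + 0.25 + 0.125
= 7.875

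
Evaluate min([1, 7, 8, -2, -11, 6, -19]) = -19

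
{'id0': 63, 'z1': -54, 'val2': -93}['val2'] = -93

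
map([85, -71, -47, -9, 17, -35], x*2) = 85*2=170, -71*2=-142, -47*2=-94, -9*2=-18, 17*2=34, -35*2=-70
= [170, -142, -94, -18, 34, -70]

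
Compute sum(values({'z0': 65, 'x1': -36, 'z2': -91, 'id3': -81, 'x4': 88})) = 65 + (-36) + (-91) + (-81) + 88
= -55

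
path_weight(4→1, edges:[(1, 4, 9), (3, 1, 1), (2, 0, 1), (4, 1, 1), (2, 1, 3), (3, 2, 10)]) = w(4→1)=1
= 1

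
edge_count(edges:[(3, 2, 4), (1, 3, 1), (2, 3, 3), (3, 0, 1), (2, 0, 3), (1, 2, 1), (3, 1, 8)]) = 7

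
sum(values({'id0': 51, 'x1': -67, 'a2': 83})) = 67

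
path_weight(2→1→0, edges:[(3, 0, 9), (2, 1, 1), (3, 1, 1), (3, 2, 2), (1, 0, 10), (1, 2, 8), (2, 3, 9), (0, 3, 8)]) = 11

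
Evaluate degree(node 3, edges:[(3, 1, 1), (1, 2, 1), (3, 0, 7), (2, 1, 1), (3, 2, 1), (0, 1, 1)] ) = 3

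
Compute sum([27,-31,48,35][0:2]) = -4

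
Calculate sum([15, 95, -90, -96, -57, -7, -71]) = 15 + 95 + (-90) + (-96) + (-57) + (-7) + (-71)
= -211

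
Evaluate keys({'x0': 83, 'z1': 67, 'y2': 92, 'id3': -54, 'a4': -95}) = ['x0', 'z1', 'y2', 'id3', 'a4']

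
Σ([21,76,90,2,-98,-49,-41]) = 1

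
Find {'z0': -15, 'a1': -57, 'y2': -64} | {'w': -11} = {'z0': -15, 'a1': -57, 'y2': -64, 'w': -11}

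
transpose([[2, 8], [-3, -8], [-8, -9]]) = [[2, -3, -8], [8, -8, -9]]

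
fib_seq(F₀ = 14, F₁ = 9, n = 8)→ [14, 9, 23, 32, 55, 87, 142, 229]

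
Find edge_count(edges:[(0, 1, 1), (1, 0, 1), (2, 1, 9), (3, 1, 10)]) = 4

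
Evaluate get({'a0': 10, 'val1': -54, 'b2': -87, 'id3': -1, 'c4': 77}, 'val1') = -54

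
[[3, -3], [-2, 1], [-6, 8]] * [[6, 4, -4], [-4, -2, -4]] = [[30, 18, 0], [-16, -10, 4], [-68, -40, -8]]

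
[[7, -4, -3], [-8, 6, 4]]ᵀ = [[7, -8], [-4, 6], [-3, 4]]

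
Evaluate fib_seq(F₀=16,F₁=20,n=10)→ [16, 20, 36, 56, 92, 148, 240, 388, 628, 1016]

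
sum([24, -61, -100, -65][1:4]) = -226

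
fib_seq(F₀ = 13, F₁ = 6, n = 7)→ [13, 6, 19, 25, 44, 69, 113]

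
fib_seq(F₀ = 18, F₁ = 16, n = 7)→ F_2 = F_1 + F_0 = 34
F_3 = F_2 + F_1 = 50
F_4 = F_3 + F_2 = 84
...
= [18, 16, 34, 50, 84, 134, 218]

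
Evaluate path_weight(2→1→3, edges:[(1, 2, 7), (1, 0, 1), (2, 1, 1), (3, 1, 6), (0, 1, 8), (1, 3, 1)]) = w(2→1)=1 + w(1→3)=1
= 2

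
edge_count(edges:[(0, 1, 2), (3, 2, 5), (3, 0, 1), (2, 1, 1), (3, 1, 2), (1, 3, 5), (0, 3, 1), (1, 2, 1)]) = 8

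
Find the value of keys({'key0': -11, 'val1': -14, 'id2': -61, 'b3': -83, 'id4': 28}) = ['key0', 'val1', 'id2', 'b3', 'id4']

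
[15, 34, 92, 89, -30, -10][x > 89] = [92]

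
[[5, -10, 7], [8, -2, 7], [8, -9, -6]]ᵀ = [[5, 8, 8], [-10, -2, -9], [7, 7, -6]]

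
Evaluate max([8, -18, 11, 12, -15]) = 12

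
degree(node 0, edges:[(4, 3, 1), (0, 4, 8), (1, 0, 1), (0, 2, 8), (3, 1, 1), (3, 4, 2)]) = 3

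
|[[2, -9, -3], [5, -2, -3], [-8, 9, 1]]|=(1)*(2)*det([[-2, -3], [9, 1]]) + (-1)*(-9)*det([[5, -3], [-8, 1]]) + (1)*(-3)*det([[5, -2], [-8, 9]])
= 50 + -171 + -87
= -208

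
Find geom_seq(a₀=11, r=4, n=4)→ [11, 44, 176, 704]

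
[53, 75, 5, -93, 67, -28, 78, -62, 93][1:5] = [75, 5, -93, 67]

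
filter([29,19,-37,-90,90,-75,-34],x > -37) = [29, 19, 90, -34]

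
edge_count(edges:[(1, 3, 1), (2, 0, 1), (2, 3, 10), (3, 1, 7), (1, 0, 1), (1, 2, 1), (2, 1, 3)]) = 7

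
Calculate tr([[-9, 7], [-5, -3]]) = diagonal: (-9) + (-3)
= -12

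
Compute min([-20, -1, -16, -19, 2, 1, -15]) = -20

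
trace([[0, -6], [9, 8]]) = 8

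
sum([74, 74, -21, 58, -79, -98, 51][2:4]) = 37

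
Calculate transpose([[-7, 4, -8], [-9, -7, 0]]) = [[-7, -9], [4, -7], [-8, 0]]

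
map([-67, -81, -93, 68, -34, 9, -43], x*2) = [-134, -162, -186, 136, -68, 18, -86]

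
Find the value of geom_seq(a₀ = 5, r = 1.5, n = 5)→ a_0 = 5*1.5^0 = 5.0
a_1 = 5*1.5^1 = 7.5
a_2 = 5*1.5^2 = 11.25
...
= [5.0, 7.5, 11.25, 16.875, 25.3125]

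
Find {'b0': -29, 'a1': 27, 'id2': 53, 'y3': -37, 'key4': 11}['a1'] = 27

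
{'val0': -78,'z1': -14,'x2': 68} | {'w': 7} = {'val0': -78, 'z1': -14, 'x2': 68, 'w': 7}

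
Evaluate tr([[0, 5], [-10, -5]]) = -5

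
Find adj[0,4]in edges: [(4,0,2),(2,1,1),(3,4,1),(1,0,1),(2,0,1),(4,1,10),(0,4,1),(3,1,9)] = 1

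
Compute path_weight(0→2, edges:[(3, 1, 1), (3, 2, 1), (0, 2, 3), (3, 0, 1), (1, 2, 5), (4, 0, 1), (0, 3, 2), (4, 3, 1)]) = 3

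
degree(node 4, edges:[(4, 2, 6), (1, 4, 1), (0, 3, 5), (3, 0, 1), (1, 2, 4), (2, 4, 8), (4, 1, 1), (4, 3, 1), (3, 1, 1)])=incident: (4,2), (1,4), (2,4), (4,1), (4,3)
= 5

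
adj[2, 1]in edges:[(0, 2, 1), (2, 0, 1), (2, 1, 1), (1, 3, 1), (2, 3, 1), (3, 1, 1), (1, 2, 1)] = 1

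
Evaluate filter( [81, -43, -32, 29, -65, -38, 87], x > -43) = keep x where x > -43: 81✓, -43✗, -32✓, 29✓, -65✗, -38✓, 87✓
= [81, -32, 29, -38, 87]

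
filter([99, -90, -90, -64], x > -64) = keep x where x > -64: 99✓, -90✗, -90✗, -64✗
= [99]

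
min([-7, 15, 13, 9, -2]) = -7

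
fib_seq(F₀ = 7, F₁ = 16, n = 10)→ F_2 = F_1 + F_0 = 23
F_3 = F_2 + F_1 = 39
F_4 = F_3 + F_2 = 62
...
= [7, 16, 23, 39, 62, 101, 163, 264, 427, 691]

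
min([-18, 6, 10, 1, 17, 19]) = -18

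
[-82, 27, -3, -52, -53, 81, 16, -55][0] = -82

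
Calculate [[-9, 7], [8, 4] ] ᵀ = [[-9, 8], [7, 4]]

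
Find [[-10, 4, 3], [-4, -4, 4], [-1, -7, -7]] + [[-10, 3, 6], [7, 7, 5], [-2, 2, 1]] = [[-20, 7, 9], [3, 3, 9], [-3, -5, -6]]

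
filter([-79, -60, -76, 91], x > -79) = [-60, -76, 91]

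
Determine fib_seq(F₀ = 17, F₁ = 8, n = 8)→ [17, 8, 25, 33, 58, 91, 149, 240]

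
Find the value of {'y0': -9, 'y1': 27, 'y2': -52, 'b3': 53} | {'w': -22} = {'y0': -9, 'y1': 27, 'y2': -52, 'b3': 53, 'w': -22}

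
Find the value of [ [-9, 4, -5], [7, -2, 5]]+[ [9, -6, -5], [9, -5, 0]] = [[0, -2, -10], [16, -7, 5]]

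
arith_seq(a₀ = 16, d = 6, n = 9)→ a_0 = 16 + 0*6 = 16
a_1 = 16 + 1*6 = 22
a_2 = 16 + 2*6 = 28
...
= [16, 22, 28, 34, 40, 46, 52, 58, 64]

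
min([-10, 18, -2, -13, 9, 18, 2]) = -13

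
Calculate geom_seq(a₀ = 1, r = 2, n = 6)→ a_0 = 1*2^0 = 1
a_1 = 1*2^1 = 2
a_2 = 1*2^2 = 4
...
= [1, 2, 4, 8, 16, 32]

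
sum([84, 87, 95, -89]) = 84 + 87 + 95 + (-89)
= 177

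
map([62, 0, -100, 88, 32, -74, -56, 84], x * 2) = [124, 0, -200, 176, 64, -148, -112, 168]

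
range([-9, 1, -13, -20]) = 21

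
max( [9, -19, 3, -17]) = 9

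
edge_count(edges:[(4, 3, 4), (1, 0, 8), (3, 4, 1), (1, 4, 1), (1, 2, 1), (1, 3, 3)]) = 6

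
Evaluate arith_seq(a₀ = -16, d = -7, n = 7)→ [-16, -23, -30, -37, -44, -51, -58]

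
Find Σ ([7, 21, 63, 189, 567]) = 847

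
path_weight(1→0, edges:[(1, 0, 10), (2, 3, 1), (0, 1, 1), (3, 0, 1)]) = 10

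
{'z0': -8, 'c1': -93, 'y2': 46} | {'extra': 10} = {'z0': -8, 'c1': -93, 'y2': 46, 'extra': 10}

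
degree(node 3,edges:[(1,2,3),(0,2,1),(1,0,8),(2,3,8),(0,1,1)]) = 1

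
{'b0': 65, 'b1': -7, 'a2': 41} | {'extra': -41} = {'b0': 65, 'b1': -7, 'a2': 41, 'extra': -41}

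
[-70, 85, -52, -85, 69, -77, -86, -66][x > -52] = keep x where x > -52: -70✗, 85✓, -52✗, -85✗, 69✓, -77✗, -86✗, -66✗
= [85, 69]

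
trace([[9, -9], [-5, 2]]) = diagonal: 9 + 2
= 11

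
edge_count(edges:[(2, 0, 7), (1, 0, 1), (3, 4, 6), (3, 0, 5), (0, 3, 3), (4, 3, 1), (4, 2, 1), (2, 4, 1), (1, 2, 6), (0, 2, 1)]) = 10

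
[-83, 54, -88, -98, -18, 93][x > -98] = [-83, 54, -88, -18, 93]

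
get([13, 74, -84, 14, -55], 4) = -55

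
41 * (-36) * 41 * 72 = -4357152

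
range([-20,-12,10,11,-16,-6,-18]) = 31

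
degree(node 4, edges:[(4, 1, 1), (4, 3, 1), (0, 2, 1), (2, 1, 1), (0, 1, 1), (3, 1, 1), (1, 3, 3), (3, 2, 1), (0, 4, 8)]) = 3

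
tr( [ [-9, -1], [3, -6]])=-15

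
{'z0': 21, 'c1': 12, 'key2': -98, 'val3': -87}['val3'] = -87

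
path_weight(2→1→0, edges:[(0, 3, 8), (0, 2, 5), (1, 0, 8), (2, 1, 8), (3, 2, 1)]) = 16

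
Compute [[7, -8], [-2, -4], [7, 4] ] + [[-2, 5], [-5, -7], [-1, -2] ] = [[5, -3], [-7, -11], [6, 2]]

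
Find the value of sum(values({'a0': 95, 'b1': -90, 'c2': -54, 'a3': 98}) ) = 95 + (-90) + (-54) + 98
= 49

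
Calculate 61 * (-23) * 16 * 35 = -785680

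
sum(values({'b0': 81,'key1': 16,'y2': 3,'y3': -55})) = 45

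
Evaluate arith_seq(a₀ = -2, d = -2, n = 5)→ [-2, -4, -6, -8, -10]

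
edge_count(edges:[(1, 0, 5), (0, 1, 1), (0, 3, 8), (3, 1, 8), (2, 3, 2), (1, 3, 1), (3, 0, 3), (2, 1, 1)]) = 8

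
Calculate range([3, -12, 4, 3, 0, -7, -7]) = 16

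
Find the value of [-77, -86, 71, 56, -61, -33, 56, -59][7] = -59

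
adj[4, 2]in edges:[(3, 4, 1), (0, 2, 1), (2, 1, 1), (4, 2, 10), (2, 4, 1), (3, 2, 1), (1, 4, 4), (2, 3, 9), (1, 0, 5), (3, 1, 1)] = 10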